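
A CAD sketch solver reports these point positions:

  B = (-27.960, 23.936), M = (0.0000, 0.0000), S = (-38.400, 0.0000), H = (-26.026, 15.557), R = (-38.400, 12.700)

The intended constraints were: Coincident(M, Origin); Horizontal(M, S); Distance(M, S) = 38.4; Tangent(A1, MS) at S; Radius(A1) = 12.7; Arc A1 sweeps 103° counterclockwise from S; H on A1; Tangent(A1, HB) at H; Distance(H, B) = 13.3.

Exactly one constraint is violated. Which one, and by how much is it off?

Distance(H, B) = 13.3 — off by 4.70.

M = (0.00, 0.00) ✓; M.y = 0.00, S.y = 0.00 ✓; |MS| = 38.40 ✓; ∠(RS, SM) = 90.00° ✓; |RS| = 12.70 ✓; bearing(R→H) − bearing(R→S) = 103.0° ✓; |RH| = 12.70 ✓; ∠(RH, HB) = 90.00° ✓; |HB| = 8.599 ✗.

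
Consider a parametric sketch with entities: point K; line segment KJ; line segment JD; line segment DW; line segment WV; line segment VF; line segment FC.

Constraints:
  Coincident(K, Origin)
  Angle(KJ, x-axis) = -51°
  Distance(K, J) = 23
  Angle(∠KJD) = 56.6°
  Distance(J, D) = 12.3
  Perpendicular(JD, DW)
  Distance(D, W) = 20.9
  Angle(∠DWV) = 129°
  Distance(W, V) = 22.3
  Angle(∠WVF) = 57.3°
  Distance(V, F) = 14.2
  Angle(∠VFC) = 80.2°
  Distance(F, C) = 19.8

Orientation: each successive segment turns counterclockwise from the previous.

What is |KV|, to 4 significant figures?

23.67

K is at the origin; KJ runs at -51.0° with length 23.0, so J = (14.47, -17.87). ∠KJD = 56.6° gives JD at 72.40° from the x-axis; with |JD| = 12.3, D = (18.19, -6.150). JD ⟂ DW, so DW runs at 162.4°; with |DW| = 20.9, W = (-1.728, 0.1694). ∠DWV = 129.0° gives WV at -146.6° from the x-axis; with |WV| = 22.3, V = (-20.35, -12.11). Then |KV| = |V − K| = 23.67.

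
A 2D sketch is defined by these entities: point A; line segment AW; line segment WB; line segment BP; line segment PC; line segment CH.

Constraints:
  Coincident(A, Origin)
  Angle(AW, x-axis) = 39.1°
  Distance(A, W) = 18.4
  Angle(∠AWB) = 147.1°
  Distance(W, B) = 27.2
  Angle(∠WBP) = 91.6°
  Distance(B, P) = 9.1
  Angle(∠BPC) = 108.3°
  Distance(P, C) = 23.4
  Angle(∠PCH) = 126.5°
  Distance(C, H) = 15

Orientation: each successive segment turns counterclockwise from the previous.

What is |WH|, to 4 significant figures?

11.24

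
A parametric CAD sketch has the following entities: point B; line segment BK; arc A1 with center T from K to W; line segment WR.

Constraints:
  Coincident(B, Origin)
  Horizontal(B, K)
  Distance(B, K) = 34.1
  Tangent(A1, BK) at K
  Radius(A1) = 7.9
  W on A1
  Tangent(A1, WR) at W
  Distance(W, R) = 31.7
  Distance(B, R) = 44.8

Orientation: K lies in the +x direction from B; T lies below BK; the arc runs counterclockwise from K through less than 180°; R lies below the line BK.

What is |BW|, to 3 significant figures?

27.2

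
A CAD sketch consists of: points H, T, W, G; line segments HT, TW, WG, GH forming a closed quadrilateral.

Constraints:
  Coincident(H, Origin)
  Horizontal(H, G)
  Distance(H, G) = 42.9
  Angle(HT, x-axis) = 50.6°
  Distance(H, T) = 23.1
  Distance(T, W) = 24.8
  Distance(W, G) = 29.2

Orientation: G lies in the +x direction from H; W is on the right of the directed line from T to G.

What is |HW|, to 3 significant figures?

16.1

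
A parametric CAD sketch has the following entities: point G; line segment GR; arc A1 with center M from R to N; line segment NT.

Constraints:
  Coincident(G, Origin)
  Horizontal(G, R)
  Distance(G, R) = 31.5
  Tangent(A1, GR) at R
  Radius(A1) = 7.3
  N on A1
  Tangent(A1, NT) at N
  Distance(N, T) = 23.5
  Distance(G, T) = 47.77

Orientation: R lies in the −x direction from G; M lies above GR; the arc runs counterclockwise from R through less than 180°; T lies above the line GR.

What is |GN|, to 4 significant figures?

27.21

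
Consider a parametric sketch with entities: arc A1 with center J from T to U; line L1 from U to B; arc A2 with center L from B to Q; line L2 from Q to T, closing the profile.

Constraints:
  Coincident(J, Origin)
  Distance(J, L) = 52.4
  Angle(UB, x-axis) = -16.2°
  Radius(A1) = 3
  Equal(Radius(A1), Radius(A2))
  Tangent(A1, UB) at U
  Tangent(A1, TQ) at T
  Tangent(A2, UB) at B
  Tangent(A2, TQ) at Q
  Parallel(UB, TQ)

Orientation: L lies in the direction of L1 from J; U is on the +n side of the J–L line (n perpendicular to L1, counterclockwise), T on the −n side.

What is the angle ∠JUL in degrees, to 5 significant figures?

86.723°

J is at the origin and L lies 52.4 along u from J, so L = 52.4·u = (50.319, -14.619). Tangency of A1 to both parallel lines with radius 3.0 puts U and T at J ± 3.0·n: U = (0.83697, 2.8809), T = (-0.83697, -2.8809). Then cos ∠JUL = UJ·UL / (|UJ||UL|), giving 86.723°.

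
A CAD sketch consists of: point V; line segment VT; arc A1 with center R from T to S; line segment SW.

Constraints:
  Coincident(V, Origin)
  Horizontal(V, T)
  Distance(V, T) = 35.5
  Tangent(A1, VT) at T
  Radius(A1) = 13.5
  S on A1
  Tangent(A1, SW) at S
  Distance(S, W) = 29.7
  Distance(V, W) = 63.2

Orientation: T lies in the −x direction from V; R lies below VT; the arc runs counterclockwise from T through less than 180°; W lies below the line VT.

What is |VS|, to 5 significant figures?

51.246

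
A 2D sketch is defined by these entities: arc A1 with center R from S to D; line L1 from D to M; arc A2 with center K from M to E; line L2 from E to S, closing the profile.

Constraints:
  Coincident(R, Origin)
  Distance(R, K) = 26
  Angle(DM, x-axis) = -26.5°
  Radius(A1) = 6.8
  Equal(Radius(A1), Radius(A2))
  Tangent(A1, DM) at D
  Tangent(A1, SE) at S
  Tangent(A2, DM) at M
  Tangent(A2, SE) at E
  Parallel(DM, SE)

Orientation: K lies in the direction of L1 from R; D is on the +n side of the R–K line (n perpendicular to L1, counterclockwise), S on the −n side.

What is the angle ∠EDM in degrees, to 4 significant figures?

27.61°

Tangency of A1 to both parallel lines with radius 6.8 puts D and S at R ± 6.8·n: D = (3.034, 6.086), S = (-3.034, -6.086). Equal radii place M and E the same way about K: M = K + 6.8·n = (26.30, -5.516), E = K − 6.8·n = (20.23, -17.69). Then cos ∠EDM = DE·DM / (|DE||DM|), giving 27.61°.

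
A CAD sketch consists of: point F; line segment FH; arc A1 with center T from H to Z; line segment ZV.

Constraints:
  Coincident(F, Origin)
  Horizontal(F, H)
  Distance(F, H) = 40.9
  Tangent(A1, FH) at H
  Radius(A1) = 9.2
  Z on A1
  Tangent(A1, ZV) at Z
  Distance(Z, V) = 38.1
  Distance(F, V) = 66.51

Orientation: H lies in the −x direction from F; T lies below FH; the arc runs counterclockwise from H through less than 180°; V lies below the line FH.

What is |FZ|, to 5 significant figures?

51.073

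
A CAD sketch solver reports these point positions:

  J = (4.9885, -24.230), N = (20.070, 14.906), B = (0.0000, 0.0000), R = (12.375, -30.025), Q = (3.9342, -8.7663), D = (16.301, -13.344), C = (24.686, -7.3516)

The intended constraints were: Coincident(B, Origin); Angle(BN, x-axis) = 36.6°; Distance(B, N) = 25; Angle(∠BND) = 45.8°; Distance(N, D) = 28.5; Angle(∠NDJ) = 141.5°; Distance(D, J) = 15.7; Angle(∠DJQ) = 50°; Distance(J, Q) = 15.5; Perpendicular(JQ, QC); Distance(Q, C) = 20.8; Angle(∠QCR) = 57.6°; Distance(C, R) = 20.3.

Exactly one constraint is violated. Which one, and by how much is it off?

Distance(C, R) = 20.3 — off by 5.50.

B = (0.00, 0.00) ✓; BN at 36.60° ✓; |BN| = 25.00 ✓; ∠BND = 45.80° ✓; |ND| = 28.50 ✓; ∠NDJ = 141.5° ✓; |DJ| = 15.70 ✓; ∠DJQ = 50.00° ✓; |JQ| = 15.50 ✓; ∠(JQ, QC) = 90.00° ✓; |QC| = 20.80 ✓; ∠QCR = 57.60° ✓; |CR| = 25.80 ✗.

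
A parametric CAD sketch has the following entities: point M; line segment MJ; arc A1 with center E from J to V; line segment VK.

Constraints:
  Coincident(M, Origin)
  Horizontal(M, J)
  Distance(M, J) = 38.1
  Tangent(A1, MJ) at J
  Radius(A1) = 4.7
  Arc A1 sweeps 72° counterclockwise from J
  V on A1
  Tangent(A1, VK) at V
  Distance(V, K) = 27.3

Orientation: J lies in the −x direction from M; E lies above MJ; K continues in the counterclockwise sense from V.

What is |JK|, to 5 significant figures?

31.936

M is at the origin; MJ is horizontal with |MJ| = 38.1 and J on the −x side, so J = (-38.100, 0.0000). The tangent condition forces EJ to be normal to MJ, so E = J + (0, 4.7) = (-38.100, 4.7000). On A1, J sits at bearing -90° from E; a 72° counterclockwise sweep puts V at bearing -18°, so V = E + 4.7·(cos -18°, sin -18°) = (-33.630, 3.2476). A1 meets VK tangentially, so EV is at right angles to VK, so VK runs along (−sin -18°, cos -18°); with |VK| = 27.3, K = (-25.194, 29.211). Then |JK| = |K − J| = 31.936.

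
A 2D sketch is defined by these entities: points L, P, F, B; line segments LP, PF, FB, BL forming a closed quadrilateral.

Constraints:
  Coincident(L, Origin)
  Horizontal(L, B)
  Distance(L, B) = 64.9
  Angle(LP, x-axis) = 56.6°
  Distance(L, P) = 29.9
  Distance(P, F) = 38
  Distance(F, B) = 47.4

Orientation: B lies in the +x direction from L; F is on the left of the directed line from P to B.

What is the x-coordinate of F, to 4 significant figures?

48.97

Checks: |PF| = 38.00 ✓; |FB| = 47.40 ✓.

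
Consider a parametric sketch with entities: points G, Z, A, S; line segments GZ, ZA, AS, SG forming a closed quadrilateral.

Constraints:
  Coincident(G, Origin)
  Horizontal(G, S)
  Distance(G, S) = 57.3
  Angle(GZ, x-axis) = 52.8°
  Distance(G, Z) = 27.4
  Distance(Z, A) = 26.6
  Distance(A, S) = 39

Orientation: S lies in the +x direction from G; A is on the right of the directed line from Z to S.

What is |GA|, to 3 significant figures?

19.2

G is at the origin; G and S share the same y with |GS| = 57.3 and S in +x, so S = (57.3, 0). GZ runs at 52.8° with |GZ| = 27.4, so Z = (16.6, 21.8). A is determined by |ZA| = 26.6 and |AS| = 39.0 together: it lies at the intersection of circle(Z, 26.6) and circle(S, 39.0). With |ZS| = 46.2, the foot of the radical line on ZS is 14.3 from Z and the perpendicular offset is √(26.6² − 14.3²) = 22.4. Taking the right-of-ZS solution: A = (18.6, -4.70).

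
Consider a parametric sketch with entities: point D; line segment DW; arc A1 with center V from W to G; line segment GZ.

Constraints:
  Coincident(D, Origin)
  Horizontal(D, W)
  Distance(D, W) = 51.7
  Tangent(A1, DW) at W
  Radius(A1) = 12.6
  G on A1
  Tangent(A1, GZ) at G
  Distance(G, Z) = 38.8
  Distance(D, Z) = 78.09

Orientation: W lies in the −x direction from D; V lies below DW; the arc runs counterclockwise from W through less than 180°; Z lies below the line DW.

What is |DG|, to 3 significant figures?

65.8

D is at the origin; DW is horizontal with |DW| = 51.7 and W on the −x side, so W = (-51.7, 0.00). The tangent condition forces VW to be normal to DW, so V = W + (0, -12.6) = (-51.7, -12.6). Since VG ⟂ GZ (tangency), |VZ| = √(12.6² + 38.8²) = 40.8 regardless of where G sits on A1. So Z lies on both circle(D, 78.09) and circle(V, 40.8); the below-DW intersection is Z = (-57.3, -53.0). G is the foot of the tangent from Z: G = (-64.1, -14.8).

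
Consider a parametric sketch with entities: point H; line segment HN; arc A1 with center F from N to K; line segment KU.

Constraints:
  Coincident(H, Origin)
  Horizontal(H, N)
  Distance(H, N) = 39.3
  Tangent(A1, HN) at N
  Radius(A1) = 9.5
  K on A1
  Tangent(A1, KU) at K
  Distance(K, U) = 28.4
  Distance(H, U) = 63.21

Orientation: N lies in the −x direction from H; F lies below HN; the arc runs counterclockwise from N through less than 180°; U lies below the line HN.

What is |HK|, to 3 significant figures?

49.5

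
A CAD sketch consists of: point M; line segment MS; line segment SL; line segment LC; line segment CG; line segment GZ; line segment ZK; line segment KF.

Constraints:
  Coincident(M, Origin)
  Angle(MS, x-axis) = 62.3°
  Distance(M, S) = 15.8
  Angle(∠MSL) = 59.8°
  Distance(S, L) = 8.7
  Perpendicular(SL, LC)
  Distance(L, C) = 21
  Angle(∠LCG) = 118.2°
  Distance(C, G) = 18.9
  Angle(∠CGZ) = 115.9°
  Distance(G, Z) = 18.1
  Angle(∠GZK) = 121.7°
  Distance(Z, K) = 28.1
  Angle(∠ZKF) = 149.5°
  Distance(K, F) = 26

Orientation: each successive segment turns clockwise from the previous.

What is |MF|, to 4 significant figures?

45.84

M is at the origin; MS runs at 62.3° with length 15.8, so S = (7.345, 13.99). ∠MSL = 59.8° gives SL at -57.90° from the x-axis; with |SL| = 8.7, L = (11.97, 6.619). The perpendicularity gives LC at right angles to SL, so LC runs at -147.9°; with |LC| = 21.0, C = (-5.822, -4.540). ∠LCG = 118.2° gives CG at 150.3° from the x-axis; with |CG| = 18.9, G = (-22.24, 4.824). ∠CGZ = 115.9° gives GZ at 86.20° from the x-axis; with |GZ| = 18.1, Z = (-21.04, 22.88). ∠GZK = 121.7° gives ZK at 27.90° from the x-axis; with |ZK| = 28.1, K = (3.794, 36.03). ∠ZKF = 149.5° gives KF at -2.600° from the x-axis; with |KF| = 26.0, F = (29.77, 34.85). Then |MF| = |F − M| = 45.84.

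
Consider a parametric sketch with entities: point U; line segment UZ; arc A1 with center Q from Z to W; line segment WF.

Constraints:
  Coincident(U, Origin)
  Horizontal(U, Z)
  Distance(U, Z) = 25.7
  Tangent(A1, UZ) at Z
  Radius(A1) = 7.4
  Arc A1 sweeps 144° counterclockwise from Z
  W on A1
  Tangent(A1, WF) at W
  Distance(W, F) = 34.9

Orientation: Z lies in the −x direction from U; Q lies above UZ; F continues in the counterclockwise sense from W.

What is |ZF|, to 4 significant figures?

41.47

U is at the origin; U and Z share the same y with |UZ| = 25.7 and Z on the −x side, so Z = (-25.70, 0.000). Tangency of A1 to UZ means the radius QZ is perpendicular to UZ, so Q = Z + (0, 7.4) = (-25.70, 7.400). On A1, Z sits at bearing -90° from Q; a 144° counterclockwise sweep puts W at bearing 54°, so W = Q + 7.4·(cos 54°, sin 54°) = (-21.35, 13.39). A1 meets WF tangentially, so QW is at right angles to WF, so WF runs along (−sin 54°, cos 54°); with |WF| = 34.9, F = (-49.59, 33.90). Then |ZF| = |F − Z| = 41.47.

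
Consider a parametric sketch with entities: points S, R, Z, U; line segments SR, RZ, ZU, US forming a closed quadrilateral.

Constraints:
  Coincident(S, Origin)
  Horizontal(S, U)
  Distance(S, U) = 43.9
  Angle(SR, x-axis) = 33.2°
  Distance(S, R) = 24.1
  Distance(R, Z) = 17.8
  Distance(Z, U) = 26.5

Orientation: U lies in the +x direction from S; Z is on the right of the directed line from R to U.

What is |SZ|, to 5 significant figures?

18.322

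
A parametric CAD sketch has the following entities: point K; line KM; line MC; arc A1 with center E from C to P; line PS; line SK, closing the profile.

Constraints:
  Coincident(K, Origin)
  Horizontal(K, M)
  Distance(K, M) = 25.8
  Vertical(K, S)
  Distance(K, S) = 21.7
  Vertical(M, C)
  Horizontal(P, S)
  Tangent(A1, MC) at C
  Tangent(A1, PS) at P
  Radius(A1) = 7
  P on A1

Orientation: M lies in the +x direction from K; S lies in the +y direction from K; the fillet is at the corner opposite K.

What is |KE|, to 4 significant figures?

23.86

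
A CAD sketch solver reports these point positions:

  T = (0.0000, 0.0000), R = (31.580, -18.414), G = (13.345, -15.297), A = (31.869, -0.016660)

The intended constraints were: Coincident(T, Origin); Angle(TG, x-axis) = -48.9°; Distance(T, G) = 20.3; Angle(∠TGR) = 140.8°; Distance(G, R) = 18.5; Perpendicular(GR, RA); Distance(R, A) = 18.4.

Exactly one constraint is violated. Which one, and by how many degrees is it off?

Perpendicular(GR, RA) — off by 8.80°.

T = (0.00, 0.00) ✓; TG at -48.90° ✓; |TG| = 20.30 ✓; ∠TGR = 140.8° ✓; |GR| = 18.50 ✓; ∠(GR, RA) = 98.80° ✗; |RA| = 18.40 ✓.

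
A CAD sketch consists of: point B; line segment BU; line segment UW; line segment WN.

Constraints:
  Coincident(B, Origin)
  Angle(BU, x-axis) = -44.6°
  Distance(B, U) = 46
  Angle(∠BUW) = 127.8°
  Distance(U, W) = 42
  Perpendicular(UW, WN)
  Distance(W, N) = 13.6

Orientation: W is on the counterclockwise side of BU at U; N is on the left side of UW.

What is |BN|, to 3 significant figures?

73.8

B is at the origin; BU runs at -44.6° with length 46.0, so U = 46.0·(cos -44.6°, sin -44.6°) = (32.8, -32.3). ∠BUW = 127.8°, so UW runs at -44.6° + (180° − 127.8°) = 7.60° from the x-axis; with |UW| = 42.0, W = U + 42.0·(cos 7.60°, sin 7.60°) = (74.4, -26.7). UW ⟂ WN; with |WN| = 13.6 on the left of UW, N = W + 13.6·(-0.132, 0.991) = (72.6, -13.3). Then |BN| = |N − B| = 73.8.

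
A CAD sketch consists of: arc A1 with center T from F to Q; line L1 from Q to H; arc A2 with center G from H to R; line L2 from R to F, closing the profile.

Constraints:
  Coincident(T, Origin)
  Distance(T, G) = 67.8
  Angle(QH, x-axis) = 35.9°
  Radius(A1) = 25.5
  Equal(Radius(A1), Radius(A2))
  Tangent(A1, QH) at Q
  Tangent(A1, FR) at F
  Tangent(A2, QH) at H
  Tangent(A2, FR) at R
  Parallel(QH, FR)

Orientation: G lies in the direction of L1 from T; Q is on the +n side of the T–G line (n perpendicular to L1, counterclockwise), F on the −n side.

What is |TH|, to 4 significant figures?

72.44

The slot axis is L1's direction at 35.9°, so u = (cos 35.9°, sin 35.9°) = (0.8100, 0.5864) and n = (−sin 35.9°, cos 35.9°) = (-0.5864, 0.8100). T is at the origin and G lies 67.8 along u from T, so G = 67.8·u = (54.92, 39.76). Tangency of A1 to both parallel lines with radius 25.5 puts Q and F at T ± 25.5·n: Q = (-14.95, 20.66), F = (14.95, -20.66). Equal radii place H and R the same way about G: H = G + 25.5·n = (39.97, 60.41), R = G − 25.5·n = (69.87, 19.10). Then |TH| = |H − T| = 72.44.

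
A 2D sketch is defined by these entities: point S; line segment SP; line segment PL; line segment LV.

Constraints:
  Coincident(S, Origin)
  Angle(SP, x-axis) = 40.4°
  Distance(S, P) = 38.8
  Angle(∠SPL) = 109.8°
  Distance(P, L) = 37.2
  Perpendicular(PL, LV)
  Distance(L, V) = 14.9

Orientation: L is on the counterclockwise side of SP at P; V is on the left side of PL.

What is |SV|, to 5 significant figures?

54.784

S is at the origin; SP runs at 40.4° with length 38.8, so P = 38.8·(cos 40.4°, sin 40.4°) = (29.548, 25.147). ∠SPL = 109.8°, so PL runs at 40.4° + (180° − 109.8°) = 110.60° from the x-axis; with |PL| = 37.2, L = P + 37.2·(cos 110.60°, sin 110.60°) = (16.459, 59.968). PL is perpendicular to LV; with |LV| = 14.9 on the left of PL, V = L + 14.9·(-0.93606, -0.35184) = (2.5119, 54.726). Then |SV| = |V − S| = 54.784.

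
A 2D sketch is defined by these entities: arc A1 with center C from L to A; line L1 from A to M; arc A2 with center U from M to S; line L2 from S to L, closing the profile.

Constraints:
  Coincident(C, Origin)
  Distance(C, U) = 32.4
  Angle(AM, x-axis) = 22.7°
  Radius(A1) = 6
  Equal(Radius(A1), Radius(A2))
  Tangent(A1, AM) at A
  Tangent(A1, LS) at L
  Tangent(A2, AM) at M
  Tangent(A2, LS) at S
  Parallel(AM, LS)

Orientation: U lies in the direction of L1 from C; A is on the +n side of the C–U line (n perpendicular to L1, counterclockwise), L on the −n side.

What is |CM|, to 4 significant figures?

32.95

The slot axis is L1's direction at 22.7°, so u = (cos 22.7°, sin 22.7°) = (0.9225, 0.3859) and n = (−sin 22.7°, cos 22.7°) = (-0.3859, 0.9225). C is at the origin and U lies 32.4 along u from C, so U = 32.4·u = (29.89, 12.50). Tangency of A1 to both parallel lines with radius 6.0 puts A and L at C ± 6.0·n: A = (-2.315, 5.535), L = (2.315, -5.535). Equal radii place M and S the same way about U: M = U + 6.0·n = (27.57, 18.04), S = U − 6.0·n = (32.21, 6.968). Then |CM| = |M − C| = 32.95.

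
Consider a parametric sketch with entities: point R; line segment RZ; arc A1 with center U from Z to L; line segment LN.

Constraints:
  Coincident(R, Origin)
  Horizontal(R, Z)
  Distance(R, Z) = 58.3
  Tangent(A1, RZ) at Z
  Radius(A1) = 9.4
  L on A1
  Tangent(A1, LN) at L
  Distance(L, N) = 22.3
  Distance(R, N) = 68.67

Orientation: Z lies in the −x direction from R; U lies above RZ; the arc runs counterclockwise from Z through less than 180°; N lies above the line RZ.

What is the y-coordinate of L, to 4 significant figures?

13.62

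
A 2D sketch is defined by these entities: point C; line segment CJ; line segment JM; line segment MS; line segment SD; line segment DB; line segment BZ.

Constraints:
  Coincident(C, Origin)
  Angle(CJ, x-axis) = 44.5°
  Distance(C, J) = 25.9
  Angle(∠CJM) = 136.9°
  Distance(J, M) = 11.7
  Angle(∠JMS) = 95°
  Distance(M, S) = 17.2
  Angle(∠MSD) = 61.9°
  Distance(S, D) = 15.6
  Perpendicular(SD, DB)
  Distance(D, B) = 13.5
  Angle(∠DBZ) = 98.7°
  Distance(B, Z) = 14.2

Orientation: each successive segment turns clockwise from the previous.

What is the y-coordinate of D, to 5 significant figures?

7.1146

C is at the origin; CJ runs at 44.5° with length 25.9, so J = (18.473, 18.154). ∠CJM = 136.9° gives JM at 1.4000° from the x-axis; with |JM| = 11.7, M = (30.170, 18.439). ∠JMS = 95.0° gives MS at -83.600° from the x-axis; with |MS| = 17.2, S = (32.087, 1.3466). ∠MSD = 61.9° gives SD at 158.30° from the x-axis; with |SD| = 15.6, D = (17.592, 7.1146). So D.y = 7.1146.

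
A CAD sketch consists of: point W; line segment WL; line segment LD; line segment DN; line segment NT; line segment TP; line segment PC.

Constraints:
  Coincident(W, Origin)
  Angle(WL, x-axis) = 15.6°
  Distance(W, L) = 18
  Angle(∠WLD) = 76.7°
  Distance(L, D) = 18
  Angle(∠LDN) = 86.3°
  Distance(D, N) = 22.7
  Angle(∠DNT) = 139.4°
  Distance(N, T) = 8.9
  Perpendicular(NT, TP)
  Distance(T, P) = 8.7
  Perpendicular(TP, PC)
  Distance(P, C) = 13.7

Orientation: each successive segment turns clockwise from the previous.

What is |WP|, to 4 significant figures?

5.429

∠DNT = 139.4° gives NT at 138.0° from the x-axis; with |NT| = 8.9, T = (-11.25, -6.635). NT ⟂ TP, so TP runs at 48.00°; with |TP| = 8.7, P = (-5.426, -0.1697). Then |WP| = |P − W| = 5.429.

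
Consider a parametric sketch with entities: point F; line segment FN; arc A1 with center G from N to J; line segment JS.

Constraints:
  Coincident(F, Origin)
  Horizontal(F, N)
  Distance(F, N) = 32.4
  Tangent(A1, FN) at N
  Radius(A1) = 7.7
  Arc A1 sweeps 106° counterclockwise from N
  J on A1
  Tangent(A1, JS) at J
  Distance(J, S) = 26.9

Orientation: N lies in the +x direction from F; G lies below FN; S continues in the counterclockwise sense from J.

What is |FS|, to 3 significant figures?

48.2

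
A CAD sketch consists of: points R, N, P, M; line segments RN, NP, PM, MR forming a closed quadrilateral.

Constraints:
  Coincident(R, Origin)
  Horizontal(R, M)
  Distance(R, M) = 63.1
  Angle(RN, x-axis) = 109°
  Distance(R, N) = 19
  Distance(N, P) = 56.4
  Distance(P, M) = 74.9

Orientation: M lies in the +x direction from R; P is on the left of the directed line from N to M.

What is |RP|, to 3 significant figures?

69.5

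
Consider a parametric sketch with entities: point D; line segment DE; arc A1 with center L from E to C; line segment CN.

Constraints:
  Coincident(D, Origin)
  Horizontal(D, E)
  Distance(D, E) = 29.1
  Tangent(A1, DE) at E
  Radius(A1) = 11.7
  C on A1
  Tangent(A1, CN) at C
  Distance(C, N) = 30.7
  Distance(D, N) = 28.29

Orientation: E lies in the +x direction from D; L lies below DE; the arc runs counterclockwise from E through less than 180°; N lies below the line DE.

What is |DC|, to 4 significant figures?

20.46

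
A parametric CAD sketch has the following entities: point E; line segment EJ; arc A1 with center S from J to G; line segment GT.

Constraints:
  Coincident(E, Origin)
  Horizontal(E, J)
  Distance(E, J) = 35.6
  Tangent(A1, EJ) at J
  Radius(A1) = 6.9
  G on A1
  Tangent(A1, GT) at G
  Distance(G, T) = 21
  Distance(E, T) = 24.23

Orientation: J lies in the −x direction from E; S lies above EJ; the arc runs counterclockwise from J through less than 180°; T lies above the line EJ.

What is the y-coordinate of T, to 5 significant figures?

17.842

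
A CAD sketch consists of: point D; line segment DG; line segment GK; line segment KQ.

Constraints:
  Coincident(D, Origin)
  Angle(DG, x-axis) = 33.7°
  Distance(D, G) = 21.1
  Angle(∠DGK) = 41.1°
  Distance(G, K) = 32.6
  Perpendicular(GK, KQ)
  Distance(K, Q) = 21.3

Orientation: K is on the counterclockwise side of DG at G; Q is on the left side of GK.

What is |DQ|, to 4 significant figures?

18.28

D is at the origin; DG runs at 33.7° with length 21.1, so G = 21.1·(cos 33.7°, sin 33.7°) = (17.55, 11.71). ∠DGK = 41.1°, so GK runs at 33.7° + (180° − 41.1°) = 172.6° from the x-axis; with |GK| = 32.6, K = G + 32.6·(cos 172.6°, sin 172.6°) = (-14.77, 15.91). The perpendicularity gives KQ at right angles to GK; with |KQ| = 21.3 on the left of GK, Q = K + 21.3·(-0.1288, -0.9917) = (-17.52, -5.217). Then |DQ| = |Q − D| = 18.28.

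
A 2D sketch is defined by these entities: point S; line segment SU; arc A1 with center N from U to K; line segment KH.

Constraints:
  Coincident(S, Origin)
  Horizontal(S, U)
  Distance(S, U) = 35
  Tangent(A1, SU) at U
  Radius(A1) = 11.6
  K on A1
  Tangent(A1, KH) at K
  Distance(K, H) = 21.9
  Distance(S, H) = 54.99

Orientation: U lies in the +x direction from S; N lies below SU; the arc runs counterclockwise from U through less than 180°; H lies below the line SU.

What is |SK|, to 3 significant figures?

33.2

S is at the origin; SU is horizontal with |SU| = 35.0 and U on the +x side, so U = (35.0, 0.00). Since A1 is tangent to SU there, NU ⟂ SU, so N = U + (0, -11.6) = (35.0, -11.6). Since NK ⟂ KH (tangency), |NH| = √(11.6² + 21.9²) = 24.8 regardless of where K sits on A1. So H lies on both circle(S, 54.99) and circle(N, 24.8); the below-SU intersection is H = (42.1, -35.3). K is the foot of the tangent from H: K = (26.7, -19.8).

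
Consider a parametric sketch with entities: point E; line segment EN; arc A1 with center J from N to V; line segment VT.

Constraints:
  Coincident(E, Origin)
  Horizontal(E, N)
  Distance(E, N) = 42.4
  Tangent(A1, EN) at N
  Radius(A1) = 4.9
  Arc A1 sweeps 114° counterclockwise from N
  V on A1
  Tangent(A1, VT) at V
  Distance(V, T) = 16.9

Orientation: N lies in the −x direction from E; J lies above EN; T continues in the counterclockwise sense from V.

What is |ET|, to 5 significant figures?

50.055

E is at the origin; E and N share the same y with |EN| = 42.4 and N on the −x side, so N = (-42.400, 0.0000). Tangency of A1 to EN means the radius JN is perpendicular to EN, so J = N + (0, 4.9) = (-42.400, 4.9000). On A1, N sits at bearing -90° from J; a 114° counterclockwise sweep puts V at bearing 24°, so V = J + 4.9·(cos 24°, sin 24°) = (-37.924, 6.8930). Tangency of A1 to VT means the radius JV is perpendicular to VT, so VT runs along (−sin 24°, cos 24°); with |VT| = 16.9, T = (-44.797, 22.332). Then |ET| = |T − E| = 50.055.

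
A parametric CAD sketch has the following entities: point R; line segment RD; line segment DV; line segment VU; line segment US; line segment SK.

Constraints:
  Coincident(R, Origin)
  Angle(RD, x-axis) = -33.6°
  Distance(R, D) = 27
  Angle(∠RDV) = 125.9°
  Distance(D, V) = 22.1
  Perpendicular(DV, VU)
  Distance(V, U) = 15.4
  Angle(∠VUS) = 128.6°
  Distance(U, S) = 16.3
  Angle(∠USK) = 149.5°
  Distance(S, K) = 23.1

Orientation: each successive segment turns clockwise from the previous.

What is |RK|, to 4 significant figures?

7.331

∠VUS = 128.6° gives US at 130.9° from the x-axis; with |US| = 16.3, S = (-2.684, -25.32). ∠USK = 149.5° gives SK at 100.4° from the x-axis; with |SK| = 23.1, K = (-6.854, -2.601). Then |RK| = |K − R| = 7.331.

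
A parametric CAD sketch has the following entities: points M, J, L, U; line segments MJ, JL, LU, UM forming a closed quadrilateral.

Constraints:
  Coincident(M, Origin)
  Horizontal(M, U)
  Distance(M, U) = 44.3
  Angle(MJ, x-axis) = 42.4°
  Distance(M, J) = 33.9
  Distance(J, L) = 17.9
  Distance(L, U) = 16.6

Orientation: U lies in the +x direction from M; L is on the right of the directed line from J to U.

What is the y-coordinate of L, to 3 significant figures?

5.31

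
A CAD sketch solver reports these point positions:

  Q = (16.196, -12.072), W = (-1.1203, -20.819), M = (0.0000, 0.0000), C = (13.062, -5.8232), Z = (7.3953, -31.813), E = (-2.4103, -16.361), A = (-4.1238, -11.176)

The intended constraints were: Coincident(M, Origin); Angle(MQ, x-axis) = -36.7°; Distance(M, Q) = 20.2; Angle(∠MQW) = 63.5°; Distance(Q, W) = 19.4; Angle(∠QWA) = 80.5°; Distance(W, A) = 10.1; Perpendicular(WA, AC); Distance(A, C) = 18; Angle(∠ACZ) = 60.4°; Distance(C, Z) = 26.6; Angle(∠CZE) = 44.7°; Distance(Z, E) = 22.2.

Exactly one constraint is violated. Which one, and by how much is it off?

Distance(Z, E) = 22.2 — off by 3.90.

M = (0.00, 0.00) ✓; MQ at -36.70° ✓; |MQ| = 20.20 ✓; ∠MQW = 63.50° ✓; |QW| = 19.40 ✓; ∠QWA = 80.50° ✓; |WA| = 10.10 ✓; ∠(WA, AC) = 90.00° ✓; |AC| = 18.00 ✓; ∠ACZ = 60.40° ✓; |CZ| = 26.60 ✓; ∠CZE = 44.70° ✓; |ZE| = 18.30 ✗.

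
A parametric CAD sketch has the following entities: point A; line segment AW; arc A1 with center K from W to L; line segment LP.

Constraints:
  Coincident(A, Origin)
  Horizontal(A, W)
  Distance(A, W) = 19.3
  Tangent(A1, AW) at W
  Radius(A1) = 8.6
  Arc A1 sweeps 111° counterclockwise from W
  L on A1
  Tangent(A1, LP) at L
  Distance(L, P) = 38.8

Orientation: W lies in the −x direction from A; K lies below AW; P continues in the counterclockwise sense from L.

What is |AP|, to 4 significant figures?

49.75

A is at the origin; A and W share the same y with |AW| = 19.3 and W on the −x side, so W = (-19.30, 0.000). The tangent condition forces KW to be normal to AW, so K = W + (0, -8.6) = (-19.30, -8.600). On A1, W sits at bearing 90° from K; a 111° counterclockwise sweep puts L at bearing 201°, so L = K + 8.6·(cos 201°, sin 201°) = (-27.33, -11.68). Tangency of A1 to LP means the radius KL is perpendicular to LP, so LP runs along (−sin 201°, cos 201°); with |LP| = 38.8, P = (-13.42, -47.90). Then |AP| = |P − A| = 49.75.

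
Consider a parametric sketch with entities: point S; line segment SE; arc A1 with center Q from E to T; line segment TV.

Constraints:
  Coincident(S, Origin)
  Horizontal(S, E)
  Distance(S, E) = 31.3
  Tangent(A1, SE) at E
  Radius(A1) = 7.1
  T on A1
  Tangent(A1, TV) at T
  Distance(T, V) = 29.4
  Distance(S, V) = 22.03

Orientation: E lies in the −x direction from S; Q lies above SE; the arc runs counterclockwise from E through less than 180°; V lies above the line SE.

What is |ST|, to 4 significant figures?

26.61

Checks: ∠(QE, ES) = 90.00° ✓; |QT| = 7.100 ✓; ∠(QT, TV) = 90.00° ✓; |TV| = 29.40 ✓; |SV| = 22.03 ✓.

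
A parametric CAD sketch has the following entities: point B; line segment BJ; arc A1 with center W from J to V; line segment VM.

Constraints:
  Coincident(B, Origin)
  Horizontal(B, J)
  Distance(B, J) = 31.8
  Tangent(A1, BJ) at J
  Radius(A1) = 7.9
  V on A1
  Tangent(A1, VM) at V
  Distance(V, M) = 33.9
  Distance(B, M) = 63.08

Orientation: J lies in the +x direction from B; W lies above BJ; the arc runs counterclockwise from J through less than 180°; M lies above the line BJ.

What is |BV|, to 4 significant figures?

39.51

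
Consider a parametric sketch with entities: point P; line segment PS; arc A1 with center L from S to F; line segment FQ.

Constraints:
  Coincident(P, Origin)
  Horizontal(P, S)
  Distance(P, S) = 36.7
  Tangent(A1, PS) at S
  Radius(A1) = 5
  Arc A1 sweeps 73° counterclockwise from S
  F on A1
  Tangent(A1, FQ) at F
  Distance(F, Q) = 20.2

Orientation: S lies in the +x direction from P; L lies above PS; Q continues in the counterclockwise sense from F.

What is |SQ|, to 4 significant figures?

25.23

On A1, S sits at bearing -90° from L; a 73° counterclockwise sweep puts F at bearing -17°, so F = L + 5.0·(cos -17°, sin -17°) = (41.48, 3.538). Since A1 is tangent to FQ there, LF ⟂ FQ, so FQ runs along (−sin -17°, cos -17°); with |FQ| = 20.2, Q = (47.39, 22.86). Then |SQ| = |Q − S| = 25.23.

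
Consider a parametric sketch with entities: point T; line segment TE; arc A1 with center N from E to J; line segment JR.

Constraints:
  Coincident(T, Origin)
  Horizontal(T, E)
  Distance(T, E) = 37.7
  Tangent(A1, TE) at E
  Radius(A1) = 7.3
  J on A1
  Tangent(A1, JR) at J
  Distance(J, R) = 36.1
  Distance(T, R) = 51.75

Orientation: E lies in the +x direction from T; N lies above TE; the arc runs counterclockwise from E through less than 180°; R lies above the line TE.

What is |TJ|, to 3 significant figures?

45.5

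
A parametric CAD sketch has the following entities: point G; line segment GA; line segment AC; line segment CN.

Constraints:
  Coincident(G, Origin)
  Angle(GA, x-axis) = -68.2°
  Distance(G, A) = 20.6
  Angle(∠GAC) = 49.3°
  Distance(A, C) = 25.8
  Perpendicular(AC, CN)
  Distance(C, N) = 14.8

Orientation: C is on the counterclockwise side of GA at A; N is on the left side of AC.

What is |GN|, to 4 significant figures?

12.39

G is at the origin; GA runs at -68.2° with length 20.6, so A = 20.6·(cos -68.2°, sin -68.2°) = (7.650, -19.13). ∠GAC = 49.3°, so AC runs at -68.2° + (180° − 49.3°) = 62.50° from the x-axis; with |AC| = 25.8, C = A + 25.8·(cos 62.50°, sin 62.50°) = (19.56, 3.758). AC is perpendicular to CN; with |CN| = 14.8 on the left of AC, N = C + 14.8·(-0.8870, 0.4617) = (6.436, 10.59). Then |GN| = |N − G| = 12.39.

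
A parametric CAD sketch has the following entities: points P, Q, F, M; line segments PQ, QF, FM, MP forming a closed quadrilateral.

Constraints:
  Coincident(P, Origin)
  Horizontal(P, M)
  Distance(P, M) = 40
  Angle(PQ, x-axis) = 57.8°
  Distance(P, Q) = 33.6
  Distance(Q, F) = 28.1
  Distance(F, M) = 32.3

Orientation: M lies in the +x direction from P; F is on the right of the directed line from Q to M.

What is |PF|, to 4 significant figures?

8.087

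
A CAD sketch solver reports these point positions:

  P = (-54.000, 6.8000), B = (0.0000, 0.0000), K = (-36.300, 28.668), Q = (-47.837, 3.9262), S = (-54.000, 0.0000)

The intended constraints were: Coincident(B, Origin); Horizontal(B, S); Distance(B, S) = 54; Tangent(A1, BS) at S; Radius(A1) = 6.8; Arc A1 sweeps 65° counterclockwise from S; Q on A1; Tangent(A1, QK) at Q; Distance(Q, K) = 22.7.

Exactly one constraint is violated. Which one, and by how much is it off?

Distance(Q, K) = 22.7 — off by 4.60.

B = (0.00, 0.00) ✓; B.y = 0.00, S.y = 0.00 ✓; |BS| = 54.00 ✓; ∠(PS, SB) = 90.00° ✓; |PS| = 6.800 ✓; bearing(P→Q) − bearing(P→S) = 65.00° ✓; |PQ| = 6.800 ✓; ∠(PQ, QK) = 90.00° ✓; |QK| = 27.30 ✗.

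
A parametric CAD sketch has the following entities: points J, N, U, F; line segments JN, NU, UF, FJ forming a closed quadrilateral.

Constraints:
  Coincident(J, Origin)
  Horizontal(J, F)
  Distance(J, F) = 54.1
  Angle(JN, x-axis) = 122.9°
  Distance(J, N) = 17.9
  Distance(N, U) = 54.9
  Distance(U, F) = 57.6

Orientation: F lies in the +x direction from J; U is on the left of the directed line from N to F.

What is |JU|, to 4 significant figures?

60.67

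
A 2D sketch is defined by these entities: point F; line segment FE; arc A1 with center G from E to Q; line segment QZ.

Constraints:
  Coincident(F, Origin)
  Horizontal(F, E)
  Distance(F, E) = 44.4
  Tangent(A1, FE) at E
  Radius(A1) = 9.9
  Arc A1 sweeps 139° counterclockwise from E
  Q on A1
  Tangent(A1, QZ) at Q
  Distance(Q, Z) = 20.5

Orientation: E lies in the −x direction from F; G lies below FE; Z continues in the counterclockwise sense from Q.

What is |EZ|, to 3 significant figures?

32.1

F is at the origin; F and E share the same y with |FE| = 44.4 and E on the −x side, so E = (-44.4, 0.00). The tangent condition forces GE to be normal to FE, so G = E + (0, -9.9) = (-44.4, -9.90). On A1, E sits at bearing 90° from G; a 139° counterclockwise sweep puts Q at bearing 229°, so Q = G + 9.9·(cos 229°, sin 229°) = (-50.9, -17.4). The tangent condition forces GQ to be normal to QZ, so QZ runs along (−sin 229°, cos 229°); with |QZ| = 20.5, Z = (-35.4, -30.8). Then |EZ| = |Z − E| = 32.1.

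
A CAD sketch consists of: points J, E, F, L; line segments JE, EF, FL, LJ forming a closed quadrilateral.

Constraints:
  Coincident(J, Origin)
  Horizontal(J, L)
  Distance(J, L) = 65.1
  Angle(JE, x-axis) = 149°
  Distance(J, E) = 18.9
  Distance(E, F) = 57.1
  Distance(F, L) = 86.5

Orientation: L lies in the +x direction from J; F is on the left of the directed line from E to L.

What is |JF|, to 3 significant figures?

62.8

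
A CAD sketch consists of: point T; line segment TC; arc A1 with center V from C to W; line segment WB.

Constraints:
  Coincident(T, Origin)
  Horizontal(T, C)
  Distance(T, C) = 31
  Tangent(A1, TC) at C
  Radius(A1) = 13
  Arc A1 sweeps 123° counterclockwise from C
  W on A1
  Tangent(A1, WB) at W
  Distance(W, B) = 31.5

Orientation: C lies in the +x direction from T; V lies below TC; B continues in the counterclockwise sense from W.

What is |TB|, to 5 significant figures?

59.581

T is at the origin; TC is horizontal with |TC| = 31.0 and C on the +x side, so C = (31.000, 0.0000). Tangency of A1 to TC means the radius VC is perpendicular to TC, so V = C + (0, -13) = (31.000, -13.000). On A1, C sits at bearing 90° from V; a 123° counterclockwise sweep puts W at bearing 213°, so W = V + 13.0·(cos 213°, sin 213°) = (20.097, -20.080). The tangent condition forces VW to be normal to WB, so WB runs along (−sin 213°, cos 213°); with |WB| = 31.5, B = (37.253, -46.498). Then |TB| = |B − T| = 59.581.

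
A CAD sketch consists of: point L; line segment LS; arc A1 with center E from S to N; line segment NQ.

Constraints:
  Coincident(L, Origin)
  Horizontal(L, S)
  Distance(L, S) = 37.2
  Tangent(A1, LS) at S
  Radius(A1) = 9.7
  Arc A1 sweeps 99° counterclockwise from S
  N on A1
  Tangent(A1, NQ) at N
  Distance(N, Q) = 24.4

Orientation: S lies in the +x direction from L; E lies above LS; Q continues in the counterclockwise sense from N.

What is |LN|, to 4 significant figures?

48.11

A1 meets LS tangentially, so ES is at right angles to LS, so E = S + (0, 9.7) = (37.20, 9.700). On A1, S sits at bearing -90° from E; a 99° counterclockwise sweep puts N at bearing 9°, so N = E + 9.7·(cos 9°, sin 9°) = (46.78, 11.22). Then |LN| = |N − L| = 48.11.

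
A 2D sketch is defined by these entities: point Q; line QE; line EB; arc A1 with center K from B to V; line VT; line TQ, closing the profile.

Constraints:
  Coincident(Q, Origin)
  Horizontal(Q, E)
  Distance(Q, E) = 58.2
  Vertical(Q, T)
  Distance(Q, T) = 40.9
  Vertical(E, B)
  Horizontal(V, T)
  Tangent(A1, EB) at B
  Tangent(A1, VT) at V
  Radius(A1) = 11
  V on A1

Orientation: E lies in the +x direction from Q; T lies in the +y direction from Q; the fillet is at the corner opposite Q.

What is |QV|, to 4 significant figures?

62.46

The virtual corner opposite Q is at (58.20, 40.90). Tangency of A1 to EB means the radius KB is perpendicular to EB and the tangent condition forces KV to be normal to VT, with radius 11.0, so the center K sits 11.0 in from both sides at K = (47.20, 29.90). That places the tangent points at B = (58.20, 29.90) on EB and V = (47.20, 40.90) on VT. Then |QV| = |V − Q| = 62.46.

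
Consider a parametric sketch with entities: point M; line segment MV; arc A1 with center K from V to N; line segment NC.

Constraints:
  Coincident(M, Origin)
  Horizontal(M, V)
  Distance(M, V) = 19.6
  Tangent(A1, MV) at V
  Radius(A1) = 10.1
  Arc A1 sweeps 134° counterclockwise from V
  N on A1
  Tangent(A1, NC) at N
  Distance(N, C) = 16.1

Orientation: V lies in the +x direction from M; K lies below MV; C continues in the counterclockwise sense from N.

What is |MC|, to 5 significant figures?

37.103

M is at the origin; MV is horizontal with |MV| = 19.6 and V on the +x side, so V = (19.600, 0.0000). Tangency of A1 to MV means the radius KV is perpendicular to MV, so K = V + (0, -10.1) = (19.600, -10.100). On A1, V sits at bearing 90° from K; a 134° counterclockwise sweep puts N at bearing 224°, so N = K + 10.1·(cos 224°, sin 224°) = (12.335, -17.116). The tangent condition forces KN to be normal to NC, so NC runs along (−sin 224°, cos 224°); with |NC| = 16.1, C = (23.519, -28.697). Then |MC| = |C − M| = 37.103.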